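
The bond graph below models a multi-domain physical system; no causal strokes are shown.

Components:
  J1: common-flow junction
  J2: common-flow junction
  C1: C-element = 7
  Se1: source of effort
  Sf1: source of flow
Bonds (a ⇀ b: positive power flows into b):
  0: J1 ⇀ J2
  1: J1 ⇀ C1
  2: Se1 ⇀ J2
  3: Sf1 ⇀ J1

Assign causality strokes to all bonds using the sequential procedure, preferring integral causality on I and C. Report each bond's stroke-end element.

b0 stroke→J1
b1 stroke→J1
b2 stroke→J2
b3 stroke→Sf1

b2 stroke at J2  (Se1 (Se) sets effort on bond)
b3 stroke at Sf1  (source Sf1 imposes f)
b0 stroke at J1  (1-jn J1 has f-setter on 3)
b1 stroke at J1  (J1: bond 3 brought flow, rest push out)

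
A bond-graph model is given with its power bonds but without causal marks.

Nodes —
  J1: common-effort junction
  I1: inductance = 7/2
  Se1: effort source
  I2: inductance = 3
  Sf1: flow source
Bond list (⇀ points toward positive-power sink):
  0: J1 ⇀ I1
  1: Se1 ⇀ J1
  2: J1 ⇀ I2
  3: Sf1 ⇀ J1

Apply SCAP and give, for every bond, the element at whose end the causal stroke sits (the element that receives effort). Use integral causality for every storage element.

bond 0 →I1
bond 1 →J1
bond 2 →I2
bond 3 →Sf1

bond 1 |J1  (Se1 (Se) sets effort on bond)
bond 3 |Sf1  (Sf1 (Sf) sets flow on bond)
bond 0 |I1  (J1: bond 1 brought effort, rest push out)
bond 2 |I2  (J1: bond 1 brought effort, rest push out)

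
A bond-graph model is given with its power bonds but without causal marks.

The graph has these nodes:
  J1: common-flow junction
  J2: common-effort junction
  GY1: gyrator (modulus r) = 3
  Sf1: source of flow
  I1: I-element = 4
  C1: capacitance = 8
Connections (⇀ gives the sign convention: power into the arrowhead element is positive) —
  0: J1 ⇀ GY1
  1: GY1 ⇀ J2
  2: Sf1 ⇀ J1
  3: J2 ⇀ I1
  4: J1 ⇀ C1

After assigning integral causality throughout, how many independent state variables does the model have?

2  (C1, I1 all integral)

bond 2 stroke→Sf1  (Sf1 (Sf) sets flow on bond)
bond 0 stroke→J1  (J1: bond 2 brought flow, rest push out)
bond 4 stroke→J1  (1-jn J1 has f-setter on 2)
bond 1 stroke→J2  (through GY1, causality inverts; strokes same side of GY1)
bond 3 stroke→I1  (common-e at J2 fixed by 1)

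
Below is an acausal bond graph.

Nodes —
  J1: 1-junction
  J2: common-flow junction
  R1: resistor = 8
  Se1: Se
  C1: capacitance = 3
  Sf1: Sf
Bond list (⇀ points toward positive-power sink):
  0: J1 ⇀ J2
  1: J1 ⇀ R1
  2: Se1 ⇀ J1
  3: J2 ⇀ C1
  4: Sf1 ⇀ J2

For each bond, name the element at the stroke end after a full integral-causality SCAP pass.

β0 stroke→J2
β1 stroke→J1
β2 stroke→J1
β3 stroke→J2
β4 stroke→Sf1

β2 stroke at J1  (Se1 fixes effort; stroke away)
β4 stroke at Sf1  (Sf1 fixes flow; stroke at Sf1)
β0 stroke at J2  (J2: bond 4 brought flow, rest push out)
β3 stroke at J2  (J2: bond 4 brought flow, rest push out)
β1 stroke at J1  (1-jn J1 has f-setter on 0)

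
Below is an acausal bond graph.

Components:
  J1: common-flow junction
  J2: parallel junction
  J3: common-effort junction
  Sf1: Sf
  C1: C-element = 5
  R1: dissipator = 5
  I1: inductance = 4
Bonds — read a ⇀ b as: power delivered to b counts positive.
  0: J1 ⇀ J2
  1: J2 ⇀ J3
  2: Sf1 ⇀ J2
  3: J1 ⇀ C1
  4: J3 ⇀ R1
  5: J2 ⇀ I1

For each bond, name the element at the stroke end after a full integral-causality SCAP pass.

b2 →Sf1  (source Sf1 imposes f)
b3 →J1  (C1: C, integral causality)
b0 →J2  (J1 needs exactly one f-in)
b1 →J3  (common-e at J2 fixed by 0)
b5 →I1  (J2: bond 0 brought effort, rest push out)
b4 →R1  (J3: bond 1 brought effort, rest push out)

b0 →J2
b1 →J3
b2 →Sf1
b3 →J1
b4 →R1
b5 →I1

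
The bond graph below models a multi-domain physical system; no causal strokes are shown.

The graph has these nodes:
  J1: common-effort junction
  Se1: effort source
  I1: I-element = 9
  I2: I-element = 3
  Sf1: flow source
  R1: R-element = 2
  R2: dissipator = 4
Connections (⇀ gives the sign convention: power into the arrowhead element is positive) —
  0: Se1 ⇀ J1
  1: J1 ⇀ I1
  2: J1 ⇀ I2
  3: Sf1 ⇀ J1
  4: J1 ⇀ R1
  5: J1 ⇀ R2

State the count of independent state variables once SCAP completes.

#0 →J1  (source Se1 imposes e)
#3 →Sf1  (Sf1: flow source, stroke at near end)
#1 →I1  (J1: bond 0 brought effort, rest push out)
#2 →I2  (J1 effort already set via bond 0)
#4 →R1  (J1: bond 0 brought effort, rest push out)
#5 →R2  (common-e at J1 fixed by 0)

2  (I1, I2 all integral)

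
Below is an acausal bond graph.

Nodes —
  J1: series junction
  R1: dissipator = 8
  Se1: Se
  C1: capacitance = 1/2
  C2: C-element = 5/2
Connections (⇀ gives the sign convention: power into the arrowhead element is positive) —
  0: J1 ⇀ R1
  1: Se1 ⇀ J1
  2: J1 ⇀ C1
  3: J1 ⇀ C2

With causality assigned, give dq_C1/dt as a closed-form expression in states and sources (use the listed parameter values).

β1 stroke at J1  (Se1 (Se) sets effort on bond)
β2 stroke at J1  (prefer integral on C1)
β3 stroke at J1  (C2 outputs effort q/C2)
β0 stroke at R1  (closing 1-jn rule on J1)

dq_C1/dt = E_Se1/8 - q_C1/4 - q_C2/20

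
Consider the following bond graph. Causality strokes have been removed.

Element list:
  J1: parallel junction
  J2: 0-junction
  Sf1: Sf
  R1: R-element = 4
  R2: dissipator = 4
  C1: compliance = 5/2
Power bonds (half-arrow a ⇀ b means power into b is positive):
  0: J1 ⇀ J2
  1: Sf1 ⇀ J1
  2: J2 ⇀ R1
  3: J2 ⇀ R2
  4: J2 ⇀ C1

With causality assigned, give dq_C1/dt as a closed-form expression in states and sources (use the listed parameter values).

b1 stroke→Sf1  (Sf1 (Sf) sets flow on bond)
b0 stroke→J1  (only one effort-in slot at J1)
b4 stroke→J2  (C1 integral (e out))
b2 stroke→R1  (common-e at J2 fixed by 4)
b3 stroke→R2  (J2: bond 4 brought effort, rest push out)

dq_C1/dt = F_Sf1 - q_C1/5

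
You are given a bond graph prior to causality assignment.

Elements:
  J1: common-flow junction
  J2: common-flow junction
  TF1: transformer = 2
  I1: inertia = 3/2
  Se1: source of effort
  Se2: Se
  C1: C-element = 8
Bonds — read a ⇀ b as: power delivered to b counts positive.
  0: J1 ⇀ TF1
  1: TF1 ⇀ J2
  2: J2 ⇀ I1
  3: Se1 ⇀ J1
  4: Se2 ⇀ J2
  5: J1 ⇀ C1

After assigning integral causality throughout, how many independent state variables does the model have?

b3 |J1  (Se1: effort source, stroke at far end)
b4 |J2  (Se2 (Se) sets effort on bond)
b2 |I1  (I1 integral (f out))
b1 |J2  (1-jn J2 has f-setter on 2)
b0 |TF1  (TF1 one-in-one-out from 1)
b5 |J1  (1-jn J1 has f-setter on 0)

2  (C1, I1 all integral)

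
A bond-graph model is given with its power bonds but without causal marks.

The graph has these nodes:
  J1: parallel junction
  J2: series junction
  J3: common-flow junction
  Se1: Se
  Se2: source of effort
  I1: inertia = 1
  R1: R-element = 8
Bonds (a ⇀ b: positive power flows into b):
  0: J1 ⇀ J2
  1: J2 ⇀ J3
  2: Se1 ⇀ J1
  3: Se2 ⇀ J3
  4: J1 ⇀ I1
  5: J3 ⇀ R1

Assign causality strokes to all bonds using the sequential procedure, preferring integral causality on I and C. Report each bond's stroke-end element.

#2 →J1  (source Se1 imposes e)
#3 →J3  (Se2 fixes effort; stroke away)
#0 →J2  (J1 effort already set via bond 2)
#4 →I1  (J1: bond 2 brought effort, rest push out)
#1 →J3  (J2: last free bond brings flow in)
#5 →R1  (closing 1-jn rule on J3)

#0 |J2
#1 |J3
#2 |J1
#3 |J3
#4 |I1
#5 |R1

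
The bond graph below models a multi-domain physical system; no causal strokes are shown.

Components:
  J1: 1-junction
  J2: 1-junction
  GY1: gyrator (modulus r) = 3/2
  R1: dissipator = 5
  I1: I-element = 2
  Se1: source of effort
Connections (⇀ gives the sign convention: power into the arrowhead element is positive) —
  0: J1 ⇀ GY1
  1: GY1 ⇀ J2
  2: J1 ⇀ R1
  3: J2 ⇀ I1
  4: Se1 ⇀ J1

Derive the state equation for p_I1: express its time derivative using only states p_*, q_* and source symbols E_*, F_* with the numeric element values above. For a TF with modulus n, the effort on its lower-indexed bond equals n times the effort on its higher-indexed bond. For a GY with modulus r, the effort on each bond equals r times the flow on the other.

bond 4 stroke→J1  (source Se1 imposes e)
bond 3 stroke→I1  (I1 outputs flow p/I1)
bond 1 stroke→J2  (J2 flow already set via bond 3)
bond 0 stroke→J1  (GY1: gyrator matches bond 1)
bond 2 stroke→R1  (J1: last free bond brings flow in)

dp_I1/dt = 3*E_Se1/10 - 9*p_I1/40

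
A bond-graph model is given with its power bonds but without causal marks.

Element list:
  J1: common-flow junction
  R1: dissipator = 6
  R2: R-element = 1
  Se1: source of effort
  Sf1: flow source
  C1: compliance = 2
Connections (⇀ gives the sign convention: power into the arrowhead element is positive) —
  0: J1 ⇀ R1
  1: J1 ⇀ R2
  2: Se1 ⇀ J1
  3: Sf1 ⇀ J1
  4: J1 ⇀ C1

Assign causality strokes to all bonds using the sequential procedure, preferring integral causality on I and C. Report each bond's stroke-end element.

bond 0 |J1
bond 1 |J1
bond 2 |J1
bond 3 |Sf1
bond 4 |J1

b2 →J1  (source Se1 imposes e)
b3 →Sf1  (Sf1 (Sf) sets flow on bond)
b0 →J1  (J1: bond 3 brought flow, rest push out)
b1 →J1  (1-jn J1 has f-setter on 3)
b4 →J1  (1-jn J1 has f-setter on 3)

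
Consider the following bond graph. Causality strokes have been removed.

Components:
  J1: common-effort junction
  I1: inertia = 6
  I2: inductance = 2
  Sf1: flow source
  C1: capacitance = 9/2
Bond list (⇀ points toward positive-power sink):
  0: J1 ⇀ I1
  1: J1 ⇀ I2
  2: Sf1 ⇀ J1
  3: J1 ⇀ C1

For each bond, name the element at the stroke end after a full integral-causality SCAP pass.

b2 |Sf1  (Sf1 fixes flow; stroke at Sf1)
b0 |I1  (I1 integral (f out))
b1 |I2  (I2 outputs flow p/I2)
b3 |J1  (J1: last free bond brings effort in)

bond 0 →I1
bond 1 →I2
bond 2 →Sf1
bond 3 →J1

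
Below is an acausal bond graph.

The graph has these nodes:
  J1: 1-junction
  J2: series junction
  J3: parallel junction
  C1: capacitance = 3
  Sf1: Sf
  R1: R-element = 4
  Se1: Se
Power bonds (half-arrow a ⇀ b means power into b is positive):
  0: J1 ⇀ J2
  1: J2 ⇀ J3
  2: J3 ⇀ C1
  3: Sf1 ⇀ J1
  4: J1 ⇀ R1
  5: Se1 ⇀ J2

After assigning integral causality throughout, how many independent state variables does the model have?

1  (C1 all integral)

β3 stroke at Sf1  (Sf1 (Sf) sets flow on bond)
β5 stroke at J2  (Se1 fixes effort; stroke away)
β0 stroke at J1  (J1 flow already set via bond 3)
β4 stroke at J1  (common-f at J1 fixed by 3)
β1 stroke at J2  (J2: bond 0 brought flow, rest push out)
β2 stroke at J3  (closing 0-jn rule on J3)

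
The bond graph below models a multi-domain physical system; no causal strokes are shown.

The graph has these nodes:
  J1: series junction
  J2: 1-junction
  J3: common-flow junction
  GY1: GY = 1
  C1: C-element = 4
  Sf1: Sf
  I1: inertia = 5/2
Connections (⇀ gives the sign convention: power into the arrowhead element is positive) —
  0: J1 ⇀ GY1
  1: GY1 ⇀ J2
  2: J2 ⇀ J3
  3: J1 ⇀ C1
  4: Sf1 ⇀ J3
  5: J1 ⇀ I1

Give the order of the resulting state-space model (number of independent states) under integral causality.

2  (C1, I1 all integral)

β4 stroke→Sf1  (Sf1 fixes flow; stroke at Sf1)
β2 stroke→J3  (J3: bond 4 brought flow, rest push out)
β1 stroke→J2  (common-f at J2 fixed by 2)
β0 stroke→J1  (GY GY1: same side as bond 1)
β3 stroke→J1  (C1 integral (e out))
β5 stroke→I1  (J1: last free bond brings flow in)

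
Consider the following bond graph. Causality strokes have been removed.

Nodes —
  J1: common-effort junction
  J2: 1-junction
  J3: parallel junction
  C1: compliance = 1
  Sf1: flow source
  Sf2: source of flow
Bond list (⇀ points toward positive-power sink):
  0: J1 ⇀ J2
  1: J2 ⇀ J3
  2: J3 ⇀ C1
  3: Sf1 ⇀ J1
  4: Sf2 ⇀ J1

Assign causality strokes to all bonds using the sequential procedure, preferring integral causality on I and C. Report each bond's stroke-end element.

#3 →Sf1  (Sf1: flow source, stroke at near end)
#4 →Sf2  (Sf2: flow source, stroke at near end)
#0 →J1  (J1 needs exactly one e-in)
#1 →J2  (J2: bond 0 brought flow, rest push out)
#2 →J3  (J3: last free bond brings effort in)

b0 stroke→J1
b1 stroke→J2
b2 stroke→J3
b3 stroke→Sf1
b4 stroke→Sf2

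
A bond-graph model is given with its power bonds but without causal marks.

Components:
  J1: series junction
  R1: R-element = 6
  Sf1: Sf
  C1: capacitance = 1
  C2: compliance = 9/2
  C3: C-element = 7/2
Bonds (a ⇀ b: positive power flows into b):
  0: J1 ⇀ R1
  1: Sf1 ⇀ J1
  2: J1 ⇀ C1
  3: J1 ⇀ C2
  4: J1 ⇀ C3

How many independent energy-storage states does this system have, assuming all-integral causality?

#1 stroke at Sf1  (source Sf1 imposes f)
#0 stroke at J1  (J1 flow already set via bond 1)
#2 stroke at J1  (1-jn J1 has f-setter on 1)
#3 stroke at J1  (1-jn J1 has f-setter on 1)
#4 stroke at J1  (J1 flow already set via bond 1)

3  (C1, C2, C3 all integral)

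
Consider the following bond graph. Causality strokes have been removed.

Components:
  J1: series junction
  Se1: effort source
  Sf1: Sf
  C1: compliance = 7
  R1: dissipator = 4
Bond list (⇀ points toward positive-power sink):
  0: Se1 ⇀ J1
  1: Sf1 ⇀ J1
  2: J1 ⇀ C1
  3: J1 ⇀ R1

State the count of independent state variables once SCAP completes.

b0 |J1  (Se1 fixes effort; stroke away)
b1 |Sf1  (Sf1 fixes flow; stroke at Sf1)
b2 |J1  (J1 flow already set via bond 1)
b3 |J1  (common-f at J1 fixed by 1)

1  (C1 all integral)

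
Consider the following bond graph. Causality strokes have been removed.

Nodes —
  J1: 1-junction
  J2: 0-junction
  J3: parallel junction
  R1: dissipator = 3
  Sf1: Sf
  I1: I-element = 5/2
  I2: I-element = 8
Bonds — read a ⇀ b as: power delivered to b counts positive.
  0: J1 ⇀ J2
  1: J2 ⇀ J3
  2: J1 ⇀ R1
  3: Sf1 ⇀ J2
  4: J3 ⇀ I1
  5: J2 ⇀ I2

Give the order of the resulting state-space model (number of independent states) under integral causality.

2  (I1, I2 all integral)

b3 stroke→Sf1  (Sf1 (Sf) sets flow on bond)
b4 stroke→I1  (I1 integral (f out))
b1 stroke→J3  (J3 needs exactly one e-in)
b5 stroke→I2  (I2 outputs flow p/I2)
b0 stroke→J2  (closing 0-jn rule on J2)
b2 stroke→J1  (common-f at J1 fixed by 0)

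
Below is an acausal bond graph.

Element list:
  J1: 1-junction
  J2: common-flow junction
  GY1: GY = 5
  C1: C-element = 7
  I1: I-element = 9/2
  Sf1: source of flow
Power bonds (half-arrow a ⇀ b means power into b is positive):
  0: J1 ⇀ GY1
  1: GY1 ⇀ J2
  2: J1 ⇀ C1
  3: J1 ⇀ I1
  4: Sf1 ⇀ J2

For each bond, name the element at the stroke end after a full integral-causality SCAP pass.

β4 →Sf1  (Sf1 fixes flow; stroke at Sf1)
β1 →J2  (J2: bond 4 brought flow, rest push out)
β0 →J1  (GY1 both-in/both-out from 1)
β2 →J1  (prefer integral on C1)
β3 →I1  (only one flow-in slot at J1)

#0 →J1
#1 →J2
#2 →J1
#3 →I1
#4 →Sf1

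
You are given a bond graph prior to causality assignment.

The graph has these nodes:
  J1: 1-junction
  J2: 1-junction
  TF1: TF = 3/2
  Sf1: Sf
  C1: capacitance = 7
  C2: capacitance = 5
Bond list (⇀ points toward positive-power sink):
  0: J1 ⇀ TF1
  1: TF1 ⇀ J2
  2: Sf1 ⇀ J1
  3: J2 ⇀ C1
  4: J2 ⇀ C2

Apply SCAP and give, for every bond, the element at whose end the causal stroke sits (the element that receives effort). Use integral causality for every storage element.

bond 2 stroke→Sf1  (Sf1: flow source, stroke at near end)
bond 0 stroke→J1  (J1 flow already set via bond 2)
bond 1 stroke→TF1  (TF1 one-in-one-out from 0)
bond 3 stroke→J2  (J2: bond 1 brought flow, rest push out)
bond 4 stroke→J2  (1-jn J2 has f-setter on 1)

β0 |J1
β1 |TF1
β2 |Sf1
β3 |J2
β4 |J2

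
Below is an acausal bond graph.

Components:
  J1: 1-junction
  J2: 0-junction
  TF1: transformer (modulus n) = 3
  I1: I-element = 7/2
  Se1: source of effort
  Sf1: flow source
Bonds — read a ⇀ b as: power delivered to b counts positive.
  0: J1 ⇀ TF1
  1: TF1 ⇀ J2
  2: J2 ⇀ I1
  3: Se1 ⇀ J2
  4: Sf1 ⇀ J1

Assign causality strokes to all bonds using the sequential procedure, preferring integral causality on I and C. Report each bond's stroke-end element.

#0 →J1
#1 →TF1
#2 →I1
#3 →J2
#4 →Sf1

b3 →J2  (Se1 (Se) sets effort on bond)
b4 →Sf1  (source Sf1 imposes f)
b0 →J1  (common-f at J1 fixed by 4)
b1 →TF1  (common-e at J2 fixed by 3)
b2 →I1  (J2: bond 3 brought effort, rest push out)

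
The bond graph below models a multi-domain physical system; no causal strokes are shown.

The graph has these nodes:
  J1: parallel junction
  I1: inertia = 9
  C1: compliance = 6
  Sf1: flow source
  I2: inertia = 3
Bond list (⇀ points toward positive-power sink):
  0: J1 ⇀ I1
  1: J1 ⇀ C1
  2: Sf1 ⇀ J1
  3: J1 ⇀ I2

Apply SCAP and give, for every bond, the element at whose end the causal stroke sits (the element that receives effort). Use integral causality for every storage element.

bond 0 →I1
bond 1 →J1
bond 2 →Sf1
bond 3 →I2

#2 stroke at Sf1  (Sf1 fixes flow; stroke at Sf1)
#0 stroke at I1  (I1 outputs flow p/I1)
#1 stroke at J1  (C1 outputs effort q/C1)
#3 stroke at I2  (J1 effort already set via bond 1)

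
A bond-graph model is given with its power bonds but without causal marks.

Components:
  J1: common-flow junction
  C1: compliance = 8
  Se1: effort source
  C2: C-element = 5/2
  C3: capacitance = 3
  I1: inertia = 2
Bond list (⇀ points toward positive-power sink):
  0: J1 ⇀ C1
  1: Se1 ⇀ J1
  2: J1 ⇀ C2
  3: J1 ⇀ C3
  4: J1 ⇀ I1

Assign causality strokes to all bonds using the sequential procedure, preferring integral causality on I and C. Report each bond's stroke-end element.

β1 stroke→J1  (Se1 fixes effort; stroke away)
β0 stroke→J1  (prefer integral on C1)
β2 stroke→J1  (C2 integral (e out))
β3 stroke→J1  (C3: C, integral causality)
β4 stroke→I1  (J1 needs exactly one f-in)

b0 |J1
b1 |J1
b2 |J1
b3 |J1
b4 |I1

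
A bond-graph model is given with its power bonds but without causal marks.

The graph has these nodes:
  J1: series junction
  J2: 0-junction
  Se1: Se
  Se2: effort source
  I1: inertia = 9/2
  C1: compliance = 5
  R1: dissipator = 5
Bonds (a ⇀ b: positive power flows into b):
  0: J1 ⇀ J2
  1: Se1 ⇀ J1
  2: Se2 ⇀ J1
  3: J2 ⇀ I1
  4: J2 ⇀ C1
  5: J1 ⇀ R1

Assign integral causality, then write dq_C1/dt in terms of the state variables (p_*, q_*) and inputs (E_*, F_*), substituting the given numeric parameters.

bond 1 →J1  (Se1 fixes effort; stroke away)
bond 2 →J1  (Se2 fixes effort; stroke away)
bond 3 →I1  (prefer integral on I1)
bond 4 →J2  (C1 integral (e out))
bond 0 →J1  (J2 effort already set via bond 4)
bond 5 →R1  (J1 needs exactly one f-in)

dq_C1/dt = E_Se1/5 + E_Se2/5 - 2*p_I1/9 - q_C1/25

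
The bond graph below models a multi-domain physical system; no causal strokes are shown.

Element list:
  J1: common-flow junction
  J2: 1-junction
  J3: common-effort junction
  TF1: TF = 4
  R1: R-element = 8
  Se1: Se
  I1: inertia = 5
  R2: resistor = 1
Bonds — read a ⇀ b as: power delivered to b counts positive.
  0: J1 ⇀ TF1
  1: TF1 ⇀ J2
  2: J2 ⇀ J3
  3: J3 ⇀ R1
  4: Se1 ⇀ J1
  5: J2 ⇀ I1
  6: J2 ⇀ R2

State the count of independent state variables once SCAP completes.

b4 stroke→J1  (Se1 fixes effort; stroke away)
b0 stroke→TF1  (J1: last free bond brings flow in)
b1 stroke→J2  (through TF1, causality passes straight; one stroke at TF1)
b5 stroke→I1  (I1 integral (f out))
b2 stroke→J2  (J2 flow already set via bond 5)
b6 stroke→J2  (J2 flow already set via bond 5)
b3 stroke→J3  (J3 needs exactly one e-in)

1  (I1 all integral)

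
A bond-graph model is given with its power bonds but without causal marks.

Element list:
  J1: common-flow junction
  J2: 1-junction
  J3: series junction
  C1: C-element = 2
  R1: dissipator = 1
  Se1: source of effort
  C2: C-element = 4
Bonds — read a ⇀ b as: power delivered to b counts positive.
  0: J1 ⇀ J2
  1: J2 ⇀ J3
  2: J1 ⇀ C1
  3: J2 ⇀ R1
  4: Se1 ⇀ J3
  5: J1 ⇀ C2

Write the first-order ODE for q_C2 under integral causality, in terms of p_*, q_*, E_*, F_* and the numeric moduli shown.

dq_C2/dt = E_Se1 - q_C1/2 - q_C2/4

bond 4 stroke at J3  (Se1 fixes effort; stroke away)
bond 1 stroke at J2  (J3: last free bond brings flow in)
bond 2 stroke at J1  (prefer integral on C1)
bond 5 stroke at J1  (C2 integral (e out))
bond 0 stroke at J2  (closing 1-jn rule on J1)
bond 3 stroke at R1  (only one flow-in slot at J2)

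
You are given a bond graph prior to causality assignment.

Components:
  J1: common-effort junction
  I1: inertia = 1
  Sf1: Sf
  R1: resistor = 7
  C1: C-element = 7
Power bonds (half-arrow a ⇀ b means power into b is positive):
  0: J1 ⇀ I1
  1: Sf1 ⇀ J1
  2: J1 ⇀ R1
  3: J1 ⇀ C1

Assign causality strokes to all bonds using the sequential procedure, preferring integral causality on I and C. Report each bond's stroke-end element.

bond 1 stroke at Sf1  (Sf1 fixes flow; stroke at Sf1)
bond 0 stroke at I1  (I1: I, integral causality)
bond 3 stroke at J1  (prefer integral on C1)
bond 2 stroke at R1  (J1: bond 3 brought effort, rest push out)

b0 |I1
b1 |Sf1
b2 |R1
b3 |J1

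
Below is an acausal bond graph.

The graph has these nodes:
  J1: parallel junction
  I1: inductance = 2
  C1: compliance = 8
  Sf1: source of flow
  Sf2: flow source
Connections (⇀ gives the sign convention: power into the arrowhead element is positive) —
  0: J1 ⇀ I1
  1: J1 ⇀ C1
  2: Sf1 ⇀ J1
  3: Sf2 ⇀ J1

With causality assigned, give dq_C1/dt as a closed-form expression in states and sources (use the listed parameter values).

β2 →Sf1  (Sf1 fixes flow; stroke at Sf1)
β3 →Sf2  (Sf2 fixes flow; stroke at Sf2)
β0 →I1  (prefer integral on I1)
β1 →J1  (J1 needs exactly one e-in)

dq_C1/dt = F_Sf1 + F_Sf2 - p_I1/2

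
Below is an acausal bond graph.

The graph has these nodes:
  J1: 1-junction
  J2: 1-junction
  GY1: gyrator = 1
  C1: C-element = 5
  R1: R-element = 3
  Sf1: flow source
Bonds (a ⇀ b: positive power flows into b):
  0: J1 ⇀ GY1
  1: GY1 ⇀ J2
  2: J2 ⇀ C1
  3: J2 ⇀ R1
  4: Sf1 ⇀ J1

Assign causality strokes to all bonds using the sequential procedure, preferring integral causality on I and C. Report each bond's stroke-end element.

bond 4 stroke at Sf1  (Sf1 fixes flow; stroke at Sf1)
bond 0 stroke at J1  (J1 flow already set via bond 4)
bond 1 stroke at J2  (GY1: gyrator matches bond 0)
bond 2 stroke at J2  (prefer integral on C1)
bond 3 stroke at R1  (J2 needs exactly one f-in)

b0 stroke→J1
b1 stroke→J2
b2 stroke→J2
b3 stroke→R1
b4 stroke→Sf1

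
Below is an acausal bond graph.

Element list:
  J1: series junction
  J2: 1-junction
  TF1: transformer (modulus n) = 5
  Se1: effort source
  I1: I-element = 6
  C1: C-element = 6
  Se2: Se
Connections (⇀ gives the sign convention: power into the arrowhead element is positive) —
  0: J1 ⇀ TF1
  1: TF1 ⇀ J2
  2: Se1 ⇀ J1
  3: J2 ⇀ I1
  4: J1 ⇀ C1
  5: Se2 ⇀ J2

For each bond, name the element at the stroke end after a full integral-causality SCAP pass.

#2 stroke→J1  (source Se1 imposes e)
#5 stroke→J2  (Se2 (Se) sets effort on bond)
#3 stroke→I1  (prefer integral on I1)
#1 stroke→J2  (common-f at J2 fixed by 3)
#0 stroke→TF1  (TF TF1: opposite of bond 1)
#4 stroke→J1  (common-f at J1 fixed by 0)

bond 0 stroke→TF1
bond 1 stroke→J2
bond 2 stroke→J1
bond 3 stroke→I1
bond 4 stroke→J1
bond 5 stroke→J2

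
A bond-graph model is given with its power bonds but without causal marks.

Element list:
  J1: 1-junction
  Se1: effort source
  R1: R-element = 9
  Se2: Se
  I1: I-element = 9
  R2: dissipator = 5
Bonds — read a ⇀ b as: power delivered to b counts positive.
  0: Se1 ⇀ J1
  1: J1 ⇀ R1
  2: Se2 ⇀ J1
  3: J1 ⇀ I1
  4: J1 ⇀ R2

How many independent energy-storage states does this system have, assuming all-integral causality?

1  (I1 all integral)

#0 →J1  (Se1: effort source, stroke at far end)
#2 →J1  (Se2 fixes effort; stroke away)
#3 →I1  (I1 integral (f out))
#1 →J1  (J1 flow already set via bond 3)
#4 →J1  (J1: bond 3 brought flow, rest push out)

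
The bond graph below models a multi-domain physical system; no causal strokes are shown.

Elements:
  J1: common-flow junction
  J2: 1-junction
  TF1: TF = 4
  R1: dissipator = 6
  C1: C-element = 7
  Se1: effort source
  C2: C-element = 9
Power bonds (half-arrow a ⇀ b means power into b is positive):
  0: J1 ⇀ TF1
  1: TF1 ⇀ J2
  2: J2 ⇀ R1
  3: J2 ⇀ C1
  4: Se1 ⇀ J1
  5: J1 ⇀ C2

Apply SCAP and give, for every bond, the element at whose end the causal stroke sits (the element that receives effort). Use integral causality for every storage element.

bond 0 stroke→TF1
bond 1 stroke→J2
bond 2 stroke→R1
bond 3 stroke→J2
bond 4 stroke→J1
bond 5 stroke→J1

#4 |J1  (source Se1 imposes e)
#3 |J2  (C1: C, integral causality)
#5 |J1  (prefer integral on C2)
#0 |TF1  (J1 needs exactly one f-in)
#1 |J2  (TF TF1: opposite of bond 0)
#2 |R1  (only one flow-in slot at J2)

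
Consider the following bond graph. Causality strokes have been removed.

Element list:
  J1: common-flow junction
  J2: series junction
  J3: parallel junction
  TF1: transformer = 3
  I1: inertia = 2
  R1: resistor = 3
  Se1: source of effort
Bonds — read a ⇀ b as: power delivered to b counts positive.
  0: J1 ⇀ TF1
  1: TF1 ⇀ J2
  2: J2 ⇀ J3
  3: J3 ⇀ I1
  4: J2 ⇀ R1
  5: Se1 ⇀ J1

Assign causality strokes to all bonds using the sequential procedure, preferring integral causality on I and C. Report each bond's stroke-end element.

β0 |TF1
β1 |J2
β2 |J3
β3 |I1
β4 |J2
β5 |J1

b5 stroke at J1  (Se1: effort source, stroke at far end)
b0 stroke at TF1  (J1 needs exactly one f-in)
b1 stroke at J2  (TF1 one-in-one-out from 0)
b3 stroke at I1  (prefer integral on I1)
b2 stroke at J3  (only one effort-in slot at J3)
b4 stroke at J2  (common-f at J2 fixed by 2)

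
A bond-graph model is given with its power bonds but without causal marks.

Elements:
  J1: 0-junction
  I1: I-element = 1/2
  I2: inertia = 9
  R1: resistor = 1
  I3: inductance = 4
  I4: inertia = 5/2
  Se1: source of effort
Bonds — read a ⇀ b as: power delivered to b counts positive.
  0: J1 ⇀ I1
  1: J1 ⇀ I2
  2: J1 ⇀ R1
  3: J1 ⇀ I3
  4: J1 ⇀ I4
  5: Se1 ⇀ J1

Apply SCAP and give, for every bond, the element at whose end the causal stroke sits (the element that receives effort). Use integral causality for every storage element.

b5 |J1  (Se1 (Se) sets effort on bond)
b0 |I1  (0-jn J1 has e-setter on 5)
b1 |I2  (J1: bond 5 brought effort, rest push out)
b2 |R1  (0-jn J1 has e-setter on 5)
b3 |I3  (common-e at J1 fixed by 5)
b4 |I4  (common-e at J1 fixed by 5)

β0 |I1
β1 |I2
β2 |R1
β3 |I3
β4 |I4
β5 |J1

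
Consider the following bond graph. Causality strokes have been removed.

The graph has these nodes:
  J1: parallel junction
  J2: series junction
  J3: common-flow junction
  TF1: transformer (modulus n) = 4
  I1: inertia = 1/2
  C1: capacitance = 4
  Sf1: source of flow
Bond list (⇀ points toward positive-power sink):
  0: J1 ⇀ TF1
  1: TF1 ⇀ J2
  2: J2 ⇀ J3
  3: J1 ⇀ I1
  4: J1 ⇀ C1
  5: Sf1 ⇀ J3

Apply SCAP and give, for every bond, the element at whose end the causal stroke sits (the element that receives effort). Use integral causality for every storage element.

β0 |TF1
β1 |J2
β2 |J3
β3 |I1
β4 |J1
β5 |Sf1

β5 |Sf1  (Sf1: flow source, stroke at near end)
β2 |J3  (common-f at J3 fixed by 5)
β1 |J2  (1-jn J2 has f-setter on 2)
β0 |TF1  (TF1: transformer flips bond 1)
β3 |I1  (I1 outputs flow p/I1)
β4 |J1  (J1: last free bond brings effort in)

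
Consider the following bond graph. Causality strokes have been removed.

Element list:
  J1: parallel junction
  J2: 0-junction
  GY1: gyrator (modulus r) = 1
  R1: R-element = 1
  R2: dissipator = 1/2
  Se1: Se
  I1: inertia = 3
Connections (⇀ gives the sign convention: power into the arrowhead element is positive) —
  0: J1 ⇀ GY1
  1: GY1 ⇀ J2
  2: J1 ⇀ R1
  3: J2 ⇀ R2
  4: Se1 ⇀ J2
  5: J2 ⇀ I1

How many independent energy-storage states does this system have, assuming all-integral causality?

bond 4 stroke→J2  (source Se1 imposes e)
bond 1 stroke→GY1  (0-jn J2 has e-setter on 4)
bond 3 stroke→R2  (J2: bond 4 brought effort, rest push out)
bond 5 stroke→I1  (J2 effort already set via bond 4)
bond 0 stroke→GY1  (GY GY1: same side as bond 1)
bond 2 stroke→J1  (closing 0-jn rule on J1)

1  (I1 all integral)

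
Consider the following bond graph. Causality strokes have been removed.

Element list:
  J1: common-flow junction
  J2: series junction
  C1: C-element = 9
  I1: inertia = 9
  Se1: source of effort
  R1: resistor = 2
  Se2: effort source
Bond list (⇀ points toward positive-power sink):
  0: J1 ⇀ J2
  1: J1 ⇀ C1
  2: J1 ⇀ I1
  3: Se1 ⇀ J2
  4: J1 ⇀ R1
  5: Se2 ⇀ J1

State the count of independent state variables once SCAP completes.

2  (C1, I1 all integral)

b3 →J2  (Se1 fixes effort; stroke away)
b5 →J1  (source Se2 imposes e)
b0 →J1  (J2 needs exactly one f-in)
b1 →J1  (prefer integral on C1)
b2 →I1  (prefer integral on I1)
b4 →J1  (1-jn J1 has f-setter on 2)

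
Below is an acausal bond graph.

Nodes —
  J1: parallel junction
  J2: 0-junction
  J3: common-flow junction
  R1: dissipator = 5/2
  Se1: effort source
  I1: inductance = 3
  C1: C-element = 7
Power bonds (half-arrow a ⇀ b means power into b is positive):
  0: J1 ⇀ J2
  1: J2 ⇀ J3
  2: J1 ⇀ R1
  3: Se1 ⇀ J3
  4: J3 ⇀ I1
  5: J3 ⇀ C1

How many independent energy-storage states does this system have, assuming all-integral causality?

#3 stroke at J3  (source Se1 imposes e)
#4 stroke at I1  (I1 outputs flow p/I1)
#1 stroke at J3  (common-f at J3 fixed by 4)
#5 stroke at J3  (J3: bond 4 brought flow, rest push out)
#0 stroke at J2  (only one effort-in slot at J2)
#2 stroke at J1  (J1: last free bond brings effort in)

2  (C1, I1 all integral)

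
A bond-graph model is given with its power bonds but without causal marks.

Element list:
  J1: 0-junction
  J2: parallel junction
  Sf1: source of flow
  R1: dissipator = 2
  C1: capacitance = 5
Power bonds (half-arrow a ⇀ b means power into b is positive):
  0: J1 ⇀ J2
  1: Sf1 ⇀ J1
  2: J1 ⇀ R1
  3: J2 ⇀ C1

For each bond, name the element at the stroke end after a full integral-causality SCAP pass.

b1 |Sf1  (Sf1 fixes flow; stroke at Sf1)
b3 |J2  (prefer integral on C1)
b0 |J1  (0-jn J2 has e-setter on 3)
b2 |R1  (J1 effort already set via bond 0)

#0 stroke→J1
#1 stroke→Sf1
#2 stroke→R1
#3 stroke→J2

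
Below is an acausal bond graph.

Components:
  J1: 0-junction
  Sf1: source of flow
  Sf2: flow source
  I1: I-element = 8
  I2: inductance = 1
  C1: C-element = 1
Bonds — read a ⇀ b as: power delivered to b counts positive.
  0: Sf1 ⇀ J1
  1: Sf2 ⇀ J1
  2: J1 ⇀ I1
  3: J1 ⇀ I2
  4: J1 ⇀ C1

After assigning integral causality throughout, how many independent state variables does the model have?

β0 →Sf1  (Sf1: flow source, stroke at near end)
β1 →Sf2  (Sf2 fixes flow; stroke at Sf2)
β2 →I1  (I1 outputs flow p/I1)
β3 →I2  (I2 integral (f out))
β4 →J1  (closing 0-jn rule on J1)

3  (C1, I1, I2 all integral)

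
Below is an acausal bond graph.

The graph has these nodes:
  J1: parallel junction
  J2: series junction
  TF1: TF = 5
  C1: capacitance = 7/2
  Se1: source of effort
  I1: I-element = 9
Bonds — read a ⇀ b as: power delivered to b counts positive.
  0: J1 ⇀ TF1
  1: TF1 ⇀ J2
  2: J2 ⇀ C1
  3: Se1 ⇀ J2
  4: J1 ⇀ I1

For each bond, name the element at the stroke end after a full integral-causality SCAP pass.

β0 stroke→J1
β1 stroke→TF1
β2 stroke→J2
β3 stroke→J2
β4 stroke→I1

bond 3 |J2  (Se1 (Se) sets effort on bond)
bond 2 |J2  (prefer integral on C1)
bond 1 |TF1  (only one flow-in slot at J2)
bond 0 |J1  (through TF1, causality passes straight; one stroke at TF1)
bond 4 |I1  (0-jn J1 has e-setter on 0)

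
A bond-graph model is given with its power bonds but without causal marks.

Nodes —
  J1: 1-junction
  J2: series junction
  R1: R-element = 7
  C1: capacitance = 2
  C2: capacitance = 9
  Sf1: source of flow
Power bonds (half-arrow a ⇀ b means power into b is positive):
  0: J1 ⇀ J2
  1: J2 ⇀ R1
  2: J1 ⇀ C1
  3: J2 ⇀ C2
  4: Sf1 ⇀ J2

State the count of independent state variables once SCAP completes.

2  (C1, C2 all integral)

#4 →Sf1  (Sf1 (Sf) sets flow on bond)
#0 →J2  (J2 flow already set via bond 4)
#1 →J2  (1-jn J2 has f-setter on 4)
#3 →J2  (J2 flow already set via bond 4)
#2 →J1  (J1: bond 0 brought flow, rest push out)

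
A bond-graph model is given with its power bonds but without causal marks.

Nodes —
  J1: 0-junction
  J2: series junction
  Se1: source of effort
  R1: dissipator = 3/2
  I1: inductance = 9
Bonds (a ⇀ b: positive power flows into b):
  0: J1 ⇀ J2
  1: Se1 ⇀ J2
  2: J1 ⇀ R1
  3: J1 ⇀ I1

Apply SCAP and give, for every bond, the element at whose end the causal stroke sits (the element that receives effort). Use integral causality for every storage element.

bond 0 →J1
bond 1 →J2
bond 2 →R1
bond 3 →I1

β1 |J2  (Se1: effort source, stroke at far end)
β0 |J1  (J2: last free bond brings flow in)
β2 |R1  (0-jn J1 has e-setter on 0)
β3 |I1  (J1 effort already set via bond 0)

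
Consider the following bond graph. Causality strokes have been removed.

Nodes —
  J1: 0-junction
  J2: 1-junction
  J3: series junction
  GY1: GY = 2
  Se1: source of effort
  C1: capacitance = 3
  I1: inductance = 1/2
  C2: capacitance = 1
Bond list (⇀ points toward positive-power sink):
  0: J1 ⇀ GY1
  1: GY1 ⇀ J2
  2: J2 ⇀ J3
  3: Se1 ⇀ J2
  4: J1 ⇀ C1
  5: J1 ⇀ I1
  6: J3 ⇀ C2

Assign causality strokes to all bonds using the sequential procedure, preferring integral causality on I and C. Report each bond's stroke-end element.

b0 →GY1
b1 →GY1
b2 →J2
b3 →J2
b4 →J1
b5 →I1
b6 →J3

bond 3 |J2  (Se1 fixes effort; stroke away)
bond 4 |J1  (prefer integral on C1)
bond 0 |GY1  (J1: bond 4 brought effort, rest push out)
bond 5 |I1  (0-jn J1 has e-setter on 4)
bond 1 |GY1  (GY1: gyrator matches bond 0)
bond 2 |J2  (1-jn J2 has f-setter on 1)
bond 6 |J3  (common-f at J3 fixed by 2)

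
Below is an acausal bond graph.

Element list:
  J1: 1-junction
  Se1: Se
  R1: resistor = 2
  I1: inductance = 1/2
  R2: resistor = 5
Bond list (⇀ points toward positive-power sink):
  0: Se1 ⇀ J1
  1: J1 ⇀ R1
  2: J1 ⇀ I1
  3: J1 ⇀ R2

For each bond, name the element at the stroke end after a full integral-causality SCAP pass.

bond 0 |J1  (Se1 fixes effort; stroke away)
bond 2 |I1  (prefer integral on I1)
bond 1 |J1  (1-jn J1 has f-setter on 2)
bond 3 |J1  (1-jn J1 has f-setter on 2)

b0 stroke→J1
b1 stroke→J1
b2 stroke→I1
b3 stroke→J1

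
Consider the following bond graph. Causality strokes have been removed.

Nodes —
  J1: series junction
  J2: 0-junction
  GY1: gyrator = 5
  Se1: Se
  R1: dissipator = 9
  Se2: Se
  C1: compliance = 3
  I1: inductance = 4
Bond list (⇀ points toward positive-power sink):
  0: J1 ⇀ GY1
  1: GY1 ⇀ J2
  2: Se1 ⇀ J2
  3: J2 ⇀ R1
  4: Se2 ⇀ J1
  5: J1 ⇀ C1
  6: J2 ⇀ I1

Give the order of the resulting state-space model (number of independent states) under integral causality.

2  (C1, I1 all integral)

b2 stroke at J2  (Se1 (Se) sets effort on bond)
b4 stroke at J1  (source Se2 imposes e)
b1 stroke at GY1  (common-e at J2 fixed by 2)
b3 stroke at R1  (common-e at J2 fixed by 2)
b6 stroke at I1  (J2: bond 2 brought effort, rest push out)
b0 stroke at GY1  (GY1: gyrator matches bond 1)
b5 stroke at J1  (1-jn J1 has f-setter on 0)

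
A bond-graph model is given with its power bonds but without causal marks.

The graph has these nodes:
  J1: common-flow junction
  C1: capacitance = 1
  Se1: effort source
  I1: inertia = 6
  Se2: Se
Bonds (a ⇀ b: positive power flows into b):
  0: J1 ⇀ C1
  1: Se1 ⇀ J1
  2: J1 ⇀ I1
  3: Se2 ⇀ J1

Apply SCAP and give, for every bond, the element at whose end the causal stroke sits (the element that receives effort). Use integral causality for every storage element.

bond 1 stroke at J1  (source Se1 imposes e)
bond 3 stroke at J1  (Se2 fixes effort; stroke away)
bond 0 stroke at J1  (prefer integral on C1)
bond 2 stroke at I1  (closing 1-jn rule on J1)

#0 stroke→J1
#1 stroke→J1
#2 stroke→I1
#3 stroke→J1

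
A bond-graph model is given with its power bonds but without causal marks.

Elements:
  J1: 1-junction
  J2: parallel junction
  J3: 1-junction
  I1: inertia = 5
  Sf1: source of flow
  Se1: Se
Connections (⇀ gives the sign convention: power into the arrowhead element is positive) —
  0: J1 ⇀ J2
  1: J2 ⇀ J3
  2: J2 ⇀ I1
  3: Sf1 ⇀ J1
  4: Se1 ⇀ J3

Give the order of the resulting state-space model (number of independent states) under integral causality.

#3 |Sf1  (Sf1 (Sf) sets flow on bond)
#4 |J3  (Se1 fixes effort; stroke away)
#0 |J1  (1-jn J1 has f-setter on 3)
#1 |J2  (J3 needs exactly one f-in)
#2 |I1  (J2 effort already set via bond 1)

1  (I1 all integral)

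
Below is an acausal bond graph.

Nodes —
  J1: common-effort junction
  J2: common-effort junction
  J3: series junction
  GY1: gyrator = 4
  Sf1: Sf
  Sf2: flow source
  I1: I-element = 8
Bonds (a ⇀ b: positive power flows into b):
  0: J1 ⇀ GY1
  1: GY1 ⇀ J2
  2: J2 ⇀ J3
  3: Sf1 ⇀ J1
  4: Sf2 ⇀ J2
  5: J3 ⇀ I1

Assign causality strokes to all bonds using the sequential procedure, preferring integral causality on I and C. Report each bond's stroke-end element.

β3 |Sf1  (Sf1 (Sf) sets flow on bond)
β4 |Sf2  (Sf2: flow source, stroke at near end)
β0 |J1  (J1 needs exactly one e-in)
β1 |J2  (GY GY1: same side as bond 0)
β2 |J3  (J2 effort already set via bond 1)
β5 |I1  (J3: last free bond brings flow in)

β0 →J1
β1 →J2
β2 →J3
β3 →Sf1
β4 →Sf2
β5 →I1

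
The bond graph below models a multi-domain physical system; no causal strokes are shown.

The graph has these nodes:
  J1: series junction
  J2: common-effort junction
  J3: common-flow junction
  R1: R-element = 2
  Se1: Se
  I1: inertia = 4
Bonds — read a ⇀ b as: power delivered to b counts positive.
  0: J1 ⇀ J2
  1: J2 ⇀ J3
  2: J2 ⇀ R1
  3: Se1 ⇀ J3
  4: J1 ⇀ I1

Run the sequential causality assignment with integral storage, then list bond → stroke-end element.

#0 |J1
#1 |J2
#2 |R1
#3 |J3
#4 |I1

#3 stroke at J3  (Se1 fixes effort; stroke away)
#1 stroke at J2  (J3: last free bond brings flow in)
#0 stroke at J1  (0-jn J2 has e-setter on 1)
#2 stroke at R1  (common-e at J2 fixed by 1)
#4 stroke at I1  (closing 1-jn rule on J1)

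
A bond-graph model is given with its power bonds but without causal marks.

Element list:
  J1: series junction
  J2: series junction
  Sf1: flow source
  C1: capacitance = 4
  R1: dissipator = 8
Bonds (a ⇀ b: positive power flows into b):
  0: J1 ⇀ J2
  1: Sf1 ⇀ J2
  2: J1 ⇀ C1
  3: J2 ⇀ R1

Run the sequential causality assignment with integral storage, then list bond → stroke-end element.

β0 |J2
β1 |Sf1
β2 |J1
β3 |J2

bond 1 |Sf1  (Sf1 fixes flow; stroke at Sf1)
bond 0 |J2  (J2 flow already set via bond 1)
bond 3 |J2  (J2: bond 1 brought flow, rest push out)
bond 2 |J1  (1-jn J1 has f-setter on 0)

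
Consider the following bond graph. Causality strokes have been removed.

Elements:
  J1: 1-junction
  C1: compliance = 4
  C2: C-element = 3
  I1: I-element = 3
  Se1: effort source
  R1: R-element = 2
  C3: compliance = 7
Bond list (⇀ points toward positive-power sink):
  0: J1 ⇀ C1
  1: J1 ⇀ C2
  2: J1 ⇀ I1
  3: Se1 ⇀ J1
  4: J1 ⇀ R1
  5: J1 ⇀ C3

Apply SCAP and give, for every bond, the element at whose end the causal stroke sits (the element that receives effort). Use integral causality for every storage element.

b3 →J1  (source Se1 imposes e)
b0 →J1  (C1 outputs effort q/C1)
b1 →J1  (C2: C, integral causality)
b2 →I1  (prefer integral on I1)
b4 →J1  (common-f at J1 fixed by 2)
b5 →J1  (1-jn J1 has f-setter on 2)

#0 stroke→J1
#1 stroke→J1
#2 stroke→I1
#3 stroke→J1
#4 stroke→J1
#5 stroke→J1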